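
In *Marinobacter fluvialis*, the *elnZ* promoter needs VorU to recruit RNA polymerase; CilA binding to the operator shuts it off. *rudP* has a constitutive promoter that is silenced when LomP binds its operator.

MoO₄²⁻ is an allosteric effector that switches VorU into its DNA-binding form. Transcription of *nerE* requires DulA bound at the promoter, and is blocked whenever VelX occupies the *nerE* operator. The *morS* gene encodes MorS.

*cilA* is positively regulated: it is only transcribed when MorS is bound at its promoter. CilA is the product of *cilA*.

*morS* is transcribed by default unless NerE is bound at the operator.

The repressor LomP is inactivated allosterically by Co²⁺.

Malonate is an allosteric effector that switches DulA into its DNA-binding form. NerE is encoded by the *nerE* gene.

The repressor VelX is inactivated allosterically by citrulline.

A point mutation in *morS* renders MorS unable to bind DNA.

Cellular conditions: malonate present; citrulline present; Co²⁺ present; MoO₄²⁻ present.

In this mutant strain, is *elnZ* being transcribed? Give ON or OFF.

ON

MoO₄²⁻ is present, so VorU is active.
MorS is non-functional in this strain, so it has no effect.
Required activator MorS is absent, so *cilA* is not transcribed.
So CilA is not produced.
No repressor is bound and VorU is active, so *elnZ* is transcribed.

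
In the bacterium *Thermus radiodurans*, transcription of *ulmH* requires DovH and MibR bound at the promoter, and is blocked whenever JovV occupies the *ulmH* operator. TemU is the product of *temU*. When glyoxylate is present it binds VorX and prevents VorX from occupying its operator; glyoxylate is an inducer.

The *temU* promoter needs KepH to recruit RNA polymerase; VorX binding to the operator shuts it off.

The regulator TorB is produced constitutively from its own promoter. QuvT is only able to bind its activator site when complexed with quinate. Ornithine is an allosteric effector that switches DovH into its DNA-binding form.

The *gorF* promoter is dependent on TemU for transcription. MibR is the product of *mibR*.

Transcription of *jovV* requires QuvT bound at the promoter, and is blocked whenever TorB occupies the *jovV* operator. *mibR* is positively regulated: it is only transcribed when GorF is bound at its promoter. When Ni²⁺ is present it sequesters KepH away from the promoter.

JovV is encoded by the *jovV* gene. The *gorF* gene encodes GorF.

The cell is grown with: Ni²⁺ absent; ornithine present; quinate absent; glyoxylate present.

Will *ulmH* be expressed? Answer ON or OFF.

ON

Ornithine is present, so DovH is active.
Quinate is absent, so QuvT is inactive.
TorB is produced constitutively and is active.
With repressor TorB bound, *jovV* is not transcribed.
So JovV is not produced.
Ni²⁺ is absent, so KepH is active.
Glyoxylate is present, so VorX is inactive.
No repressor is bound and KepH is active, so *temU* is transcribed.
So TemU is produced and active.
No repressor is bound and TemU is active, so *gorF* is transcribed.
So GorF is produced and active.
No repressor is bound and GorF is active, so *mibR* is transcribed.
So MibR is produced and active.
No repressor is bound and DovH and MibR are active, so *ulmH* is transcribed.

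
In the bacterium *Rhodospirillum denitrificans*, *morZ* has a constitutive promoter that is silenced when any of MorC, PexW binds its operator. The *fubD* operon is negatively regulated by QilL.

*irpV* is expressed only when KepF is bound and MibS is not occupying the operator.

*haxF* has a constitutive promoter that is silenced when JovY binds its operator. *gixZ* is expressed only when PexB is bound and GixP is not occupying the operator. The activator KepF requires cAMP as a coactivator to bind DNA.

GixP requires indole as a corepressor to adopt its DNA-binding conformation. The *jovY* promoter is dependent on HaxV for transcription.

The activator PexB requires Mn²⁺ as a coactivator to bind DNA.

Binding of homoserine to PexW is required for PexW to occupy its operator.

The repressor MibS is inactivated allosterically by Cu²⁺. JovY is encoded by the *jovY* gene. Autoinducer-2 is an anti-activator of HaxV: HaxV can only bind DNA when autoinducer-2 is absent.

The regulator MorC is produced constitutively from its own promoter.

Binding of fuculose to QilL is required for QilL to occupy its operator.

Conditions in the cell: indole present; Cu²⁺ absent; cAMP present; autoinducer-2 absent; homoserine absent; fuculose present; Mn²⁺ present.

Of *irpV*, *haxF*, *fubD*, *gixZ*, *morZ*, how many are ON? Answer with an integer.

Cu²⁺ is absent, so MibS is active.
cAMP is present, so KepF is active.
With repressor MibS bound, *irpV* is not transcribed.
→ *irpV* is OFF.
Autoinducer-2 is absent, so HaxV is active.
No repressor is bound and HaxV is active, so *jovY* is transcribed.
So JovY is produced and active.
With repressor JovY bound, *haxF* is not transcribed.
→ *haxF* is OFF.
Fuculose is present, so QilL is active.
With repressor QilL bound, *fubD* is not transcribed.
→ *fubD* is OFF.
Mn²⁺ is present, so PexB is active.
Indole is present, so GixP is active.
With repressor GixP bound, *gixZ* is not transcribed.
→ *gixZ* is OFF.
MorC is produced constitutively and is active.
Homoserine is absent, so PexW is inactive.
With repressor MorC bound, *morZ* is not transcribed.
→ *morZ* is OFF.
0 of the 5 genes are transcribed.

0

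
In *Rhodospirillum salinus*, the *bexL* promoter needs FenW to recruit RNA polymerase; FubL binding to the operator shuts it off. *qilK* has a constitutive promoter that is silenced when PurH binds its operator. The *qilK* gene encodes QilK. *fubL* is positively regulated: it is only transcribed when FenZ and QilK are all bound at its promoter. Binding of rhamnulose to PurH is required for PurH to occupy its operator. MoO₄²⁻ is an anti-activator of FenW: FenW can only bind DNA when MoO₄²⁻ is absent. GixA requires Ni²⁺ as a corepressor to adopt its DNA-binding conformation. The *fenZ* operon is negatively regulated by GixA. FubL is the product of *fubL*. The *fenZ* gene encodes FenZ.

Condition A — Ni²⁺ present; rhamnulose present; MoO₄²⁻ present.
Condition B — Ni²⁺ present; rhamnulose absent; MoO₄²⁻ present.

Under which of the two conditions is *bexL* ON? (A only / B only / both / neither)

neither

Condition A:
Ni²⁺ is present, so GixA is active.
With repressor GixA bound, *fenZ* is not transcribed.
So FenZ is not produced.
Rhamnulose is present, so PurH is active.
With repressor PurH bound, *qilK* is not transcribed.
So QilK is not produced.
Required activator FenZ is absent, so *fubL* is not transcribed.
So FubL is not produced.
MoO₄²⁻ is present, so FenW is inactive.
Required activator FenW is absent, so *bexL* is not transcribed.
→ *bexL* is OFF in A.
Condition B:
Ni²⁺ is present, so GixA is active.
With repressor GixA bound, *fenZ* is not transcribed.
So FenZ is not produced.
Rhamnulose is absent, so PurH is inactive.
With no repressor bound, *qilK* is transcribed.
So QilK is produced and active.
Required activator FenZ is absent, so *fubL* is not transcribed.
So FubL is not produced.
MoO₄²⁻ is present, so FenW is inactive.
Required activator FenW is absent, so *bexL* is not transcribed.
→ *bexL* is OFF in B.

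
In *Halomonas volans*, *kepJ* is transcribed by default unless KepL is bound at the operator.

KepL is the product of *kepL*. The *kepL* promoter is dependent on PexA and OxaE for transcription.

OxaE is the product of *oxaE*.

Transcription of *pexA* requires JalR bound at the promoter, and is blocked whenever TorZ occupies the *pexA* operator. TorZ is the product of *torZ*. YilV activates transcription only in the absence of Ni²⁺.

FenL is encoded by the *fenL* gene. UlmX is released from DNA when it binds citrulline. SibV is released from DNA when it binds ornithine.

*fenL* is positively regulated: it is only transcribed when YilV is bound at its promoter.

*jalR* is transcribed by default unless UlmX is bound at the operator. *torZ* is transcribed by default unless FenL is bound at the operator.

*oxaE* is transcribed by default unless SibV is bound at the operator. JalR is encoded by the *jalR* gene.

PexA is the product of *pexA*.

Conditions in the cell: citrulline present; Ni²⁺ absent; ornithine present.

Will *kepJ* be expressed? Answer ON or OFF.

OFF

Ni²⁺ is absent, so YilV is active.
No repressor is bound and YilV is active, so *fenL* is transcribed.
So FenL is produced and active.
With repressor FenL bound, *torZ* is not transcribed.
So TorZ is not produced.
Citrulline is present, so UlmX is inactive.
With no repressor bound, *jalR* is transcribed.
So JalR is produced and active.
No repressor is bound and JalR is active, so *pexA* is transcribed.
So PexA is produced and active.
Ornithine is present, so SibV is inactive.
With no repressor bound, *oxaE* is transcribed.
So OxaE is produced and active.
No repressor is bound and PexA and OxaE are active, so *kepL* is transcribed.
So KepL is produced and active.
With repressor KepL bound, *kepJ* is not transcribed.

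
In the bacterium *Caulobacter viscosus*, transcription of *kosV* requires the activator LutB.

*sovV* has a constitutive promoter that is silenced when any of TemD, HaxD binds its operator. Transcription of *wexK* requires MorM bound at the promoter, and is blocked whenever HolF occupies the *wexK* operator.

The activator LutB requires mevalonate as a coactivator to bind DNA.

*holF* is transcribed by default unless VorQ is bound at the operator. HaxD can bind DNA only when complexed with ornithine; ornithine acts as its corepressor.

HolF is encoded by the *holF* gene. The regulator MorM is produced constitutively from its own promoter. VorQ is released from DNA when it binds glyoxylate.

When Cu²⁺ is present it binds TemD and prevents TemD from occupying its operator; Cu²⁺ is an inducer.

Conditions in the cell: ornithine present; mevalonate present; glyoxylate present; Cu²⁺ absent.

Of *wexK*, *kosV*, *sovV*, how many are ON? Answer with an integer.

1

MorM is produced constitutively and is active.
Glyoxylate is present, so VorQ is inactive.
With no repressor bound, *holF* is transcribed.
So HolF is produced and active.
With repressor HolF bound, *wexK* is not transcribed.
→ *wexK* is OFF.
Mevalonate is present, so LutB is active.
No repressor is bound and LutB is active, so *kosV* is transcribed.
→ *kosV* is ON.
Cu²⁺ is absent, so TemD is active.
Ornithine is present, so HaxD is active.
With repressor TemD bound, *sovV* is not transcribed.
→ *sovV* is OFF.
1 of the 3 genes is transcribed.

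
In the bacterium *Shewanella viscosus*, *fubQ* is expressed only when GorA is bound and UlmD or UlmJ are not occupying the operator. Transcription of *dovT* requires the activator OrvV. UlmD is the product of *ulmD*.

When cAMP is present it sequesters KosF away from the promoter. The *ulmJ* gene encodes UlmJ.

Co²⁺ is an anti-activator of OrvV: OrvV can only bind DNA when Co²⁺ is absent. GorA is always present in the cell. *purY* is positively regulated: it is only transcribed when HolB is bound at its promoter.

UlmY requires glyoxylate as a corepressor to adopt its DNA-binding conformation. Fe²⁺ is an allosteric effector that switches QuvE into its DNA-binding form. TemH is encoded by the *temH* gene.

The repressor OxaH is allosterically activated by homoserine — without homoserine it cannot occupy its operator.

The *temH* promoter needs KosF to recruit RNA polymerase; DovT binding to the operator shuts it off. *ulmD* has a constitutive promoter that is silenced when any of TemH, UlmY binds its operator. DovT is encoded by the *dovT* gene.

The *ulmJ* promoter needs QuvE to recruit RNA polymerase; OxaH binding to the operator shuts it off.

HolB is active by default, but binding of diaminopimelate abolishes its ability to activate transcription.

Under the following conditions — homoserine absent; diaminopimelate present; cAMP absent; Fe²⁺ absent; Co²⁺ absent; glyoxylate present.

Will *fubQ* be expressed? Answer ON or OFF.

ON

GorA is produced constitutively and is active.
cAMP is absent, so KosF is active.
Co²⁺ is absent, so OrvV is active.
No repressor is bound and OrvV is active, so *dovT* is transcribed.
So DovT is produced and active.
With repressor DovT bound, *temH* is not transcribed.
So TemH is not produced.
Glyoxylate is present, so UlmY is active.
With repressor UlmY bound, *ulmD* is not transcribed.
So UlmD is not produced.
Fe²⁺ is absent, so QuvE is inactive.
Homoserine is absent, so OxaH is inactive.
Required activator QuvE is absent, so *ulmJ* is not transcribed.
So UlmJ is not produced.
No repressor is bound and GorA is active, so *fubQ* is transcribed.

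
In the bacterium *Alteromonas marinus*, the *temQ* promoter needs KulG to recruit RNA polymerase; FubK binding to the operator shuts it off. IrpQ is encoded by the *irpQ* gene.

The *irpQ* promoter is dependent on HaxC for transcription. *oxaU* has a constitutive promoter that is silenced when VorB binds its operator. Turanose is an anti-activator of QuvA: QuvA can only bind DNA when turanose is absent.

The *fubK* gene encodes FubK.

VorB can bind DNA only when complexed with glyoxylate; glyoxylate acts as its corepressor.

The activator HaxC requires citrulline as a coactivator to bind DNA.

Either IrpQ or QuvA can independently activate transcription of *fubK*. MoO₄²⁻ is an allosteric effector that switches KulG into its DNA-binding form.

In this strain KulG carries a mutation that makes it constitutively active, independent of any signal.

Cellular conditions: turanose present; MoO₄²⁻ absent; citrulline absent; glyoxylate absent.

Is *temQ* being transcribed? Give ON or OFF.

ON

Citrulline is absent, so HaxC is inactive.
Required activator HaxC is absent, so *irpQ* is not transcribed.
So IrpQ is not produced.
Turanose is present, so QuvA is inactive.
No activator is available at the *fubK* promoter, so *fubK* is not transcribed.
So FubK is not produced.
KulG is constitutively active in this strain.
No repressor is bound and KulG is active, so *temQ* is transcribed.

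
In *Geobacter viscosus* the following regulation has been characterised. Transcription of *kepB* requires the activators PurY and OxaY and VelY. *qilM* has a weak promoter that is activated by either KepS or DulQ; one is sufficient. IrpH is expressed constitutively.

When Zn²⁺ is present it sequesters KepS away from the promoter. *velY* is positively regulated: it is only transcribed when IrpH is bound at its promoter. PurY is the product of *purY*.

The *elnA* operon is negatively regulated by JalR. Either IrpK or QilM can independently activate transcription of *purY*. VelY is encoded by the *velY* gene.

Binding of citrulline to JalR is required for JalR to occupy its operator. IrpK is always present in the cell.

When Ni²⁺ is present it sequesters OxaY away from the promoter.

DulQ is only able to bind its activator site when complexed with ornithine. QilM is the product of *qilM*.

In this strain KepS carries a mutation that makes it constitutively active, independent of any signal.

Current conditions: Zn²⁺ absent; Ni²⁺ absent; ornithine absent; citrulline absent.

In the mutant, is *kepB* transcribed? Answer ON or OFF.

IrpK is produced constitutively and is active.
KepS is constitutively active in this strain.
Ornithine is absent, so DulQ is inactive.
Activator KepS is present, so *qilM* is transcribed.
So QilM is produced and active.
Activator IrpK is present, so *purY* is transcribed.
So PurY is produced and active.
Ni²⁺ is absent, so OxaY is active.
IrpH is produced constitutively and is active.
No repressor is bound and IrpH is active, so *velY* is transcribed.
So VelY is produced and active.
No repressor is bound and PurY and OxaY and VelY are active, so *kepB* is transcribed.

ON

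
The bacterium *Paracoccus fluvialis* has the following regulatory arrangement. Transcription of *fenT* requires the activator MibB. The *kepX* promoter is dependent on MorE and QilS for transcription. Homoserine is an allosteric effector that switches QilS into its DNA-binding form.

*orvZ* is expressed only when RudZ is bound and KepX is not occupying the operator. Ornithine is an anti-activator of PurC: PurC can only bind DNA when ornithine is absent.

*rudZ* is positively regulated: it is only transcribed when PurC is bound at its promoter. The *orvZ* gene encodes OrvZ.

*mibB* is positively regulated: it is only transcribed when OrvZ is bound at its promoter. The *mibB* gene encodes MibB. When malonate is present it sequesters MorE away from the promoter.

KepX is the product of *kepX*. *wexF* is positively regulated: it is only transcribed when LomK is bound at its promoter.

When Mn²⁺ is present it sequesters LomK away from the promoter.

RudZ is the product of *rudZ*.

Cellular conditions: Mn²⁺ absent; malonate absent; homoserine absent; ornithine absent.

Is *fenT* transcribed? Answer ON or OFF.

ON

Malonate is absent, so MorE is active.
Homoserine is absent, so QilS is inactive.
Required activator QilS is absent, so *kepX* is not transcribed.
So KepX is not produced.
Ornithine is absent, so PurC is active.
No repressor is bound and PurC is active, so *rudZ* is transcribed.
So RudZ is produced and active.
No repressor is bound and RudZ is active, so *orvZ* is transcribed.
So OrvZ is produced and active.
No repressor is bound and OrvZ is active, so *mibB* is transcribed.
So MibB is produced and active.
No repressor is bound and MibB is active, so *fenT* is transcribed.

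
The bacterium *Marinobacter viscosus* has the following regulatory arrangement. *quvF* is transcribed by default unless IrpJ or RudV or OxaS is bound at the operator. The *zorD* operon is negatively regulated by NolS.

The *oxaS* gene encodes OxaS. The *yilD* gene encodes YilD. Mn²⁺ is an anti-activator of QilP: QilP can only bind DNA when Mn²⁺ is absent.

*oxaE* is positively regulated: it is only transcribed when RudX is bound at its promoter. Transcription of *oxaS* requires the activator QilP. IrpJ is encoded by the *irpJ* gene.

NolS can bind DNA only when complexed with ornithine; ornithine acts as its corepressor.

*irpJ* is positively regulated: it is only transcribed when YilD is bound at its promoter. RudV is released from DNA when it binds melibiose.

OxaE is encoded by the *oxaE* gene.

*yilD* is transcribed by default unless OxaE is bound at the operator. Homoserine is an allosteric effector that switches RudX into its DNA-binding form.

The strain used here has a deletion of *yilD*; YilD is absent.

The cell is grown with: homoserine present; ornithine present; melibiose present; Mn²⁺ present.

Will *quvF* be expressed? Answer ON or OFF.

ON

YilD is non-functional in this strain, so it has no effect.
Required activator YilD is absent, so *irpJ* is not transcribed.
So IrpJ is not produced.
Melibiose is present, so RudV is inactive.
Mn²⁺ is present, so QilP is inactive.
Required activator QilP is absent, so *oxaS* is not transcribed.
So OxaS is not produced.
With no repressor bound, *quvF* is transcribed.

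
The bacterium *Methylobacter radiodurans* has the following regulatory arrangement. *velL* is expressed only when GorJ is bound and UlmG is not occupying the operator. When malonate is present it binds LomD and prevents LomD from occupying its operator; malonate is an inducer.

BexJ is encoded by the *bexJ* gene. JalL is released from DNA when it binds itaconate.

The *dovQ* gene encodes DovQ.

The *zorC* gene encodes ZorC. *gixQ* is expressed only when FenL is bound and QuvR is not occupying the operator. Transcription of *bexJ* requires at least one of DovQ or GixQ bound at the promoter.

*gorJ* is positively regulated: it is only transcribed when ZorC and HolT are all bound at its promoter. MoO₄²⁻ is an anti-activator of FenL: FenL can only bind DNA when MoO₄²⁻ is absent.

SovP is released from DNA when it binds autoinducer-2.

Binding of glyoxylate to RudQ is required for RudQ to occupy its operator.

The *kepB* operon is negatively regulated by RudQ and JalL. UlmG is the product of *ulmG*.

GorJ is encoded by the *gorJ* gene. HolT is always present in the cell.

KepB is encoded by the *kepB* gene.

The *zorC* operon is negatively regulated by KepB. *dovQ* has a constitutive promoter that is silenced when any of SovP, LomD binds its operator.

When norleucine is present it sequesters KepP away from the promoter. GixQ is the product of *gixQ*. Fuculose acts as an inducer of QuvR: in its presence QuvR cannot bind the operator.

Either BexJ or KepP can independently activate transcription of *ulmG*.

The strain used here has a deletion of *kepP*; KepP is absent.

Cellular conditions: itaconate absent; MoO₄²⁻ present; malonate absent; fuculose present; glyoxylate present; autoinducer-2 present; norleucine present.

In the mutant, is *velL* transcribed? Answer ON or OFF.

Autoinducer-2 is present, so SovP is inactive.
Malonate is absent, so LomD is active.
With repressor LomD bound, *dovQ* is not transcribed.
So DovQ is not produced.
MoO₄²⁻ is present, so FenL is inactive.
Fuculose is present, so QuvR is inactive.
Required activator FenL is absent, so *gixQ* is not transcribed.
So GixQ is not produced.
No activator is available at the *bexJ* promoter, so *bexJ* is not transcribed.
So BexJ is not produced.
KepP is non-functional in this strain, so it has no effect.
No activator is available at the *ulmG* promoter, so *ulmG* is not transcribed.
So UlmG is not produced.
Glyoxylate is present, so RudQ is active.
Itaconate is absent, so JalL is active.
With repressor RudQ bound, *kepB* is not transcribed.
So KepB is not produced.
With no repressor bound, *zorC* is transcribed.
So ZorC is produced and active.
HolT is produced constitutively and is active.
No repressor is bound and ZorC and HolT are active, so *gorJ* is transcribed.
So GorJ is produced and active.
No repressor is bound and GorJ is active, so *velL* is transcribed.

ON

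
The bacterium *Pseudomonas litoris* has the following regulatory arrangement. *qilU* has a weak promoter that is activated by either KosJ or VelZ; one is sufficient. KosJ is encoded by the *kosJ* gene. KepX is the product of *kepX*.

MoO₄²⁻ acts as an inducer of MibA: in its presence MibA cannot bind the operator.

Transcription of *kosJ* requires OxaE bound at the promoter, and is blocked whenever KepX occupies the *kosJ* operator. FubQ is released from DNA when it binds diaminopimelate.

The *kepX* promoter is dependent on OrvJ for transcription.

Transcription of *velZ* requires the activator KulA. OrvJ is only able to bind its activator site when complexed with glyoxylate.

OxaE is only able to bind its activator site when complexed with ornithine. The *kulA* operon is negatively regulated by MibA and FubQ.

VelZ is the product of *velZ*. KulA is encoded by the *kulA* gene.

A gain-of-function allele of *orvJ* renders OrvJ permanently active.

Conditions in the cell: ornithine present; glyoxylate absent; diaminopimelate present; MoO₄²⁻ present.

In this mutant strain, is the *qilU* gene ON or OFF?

ON

Ornithine is present, so OxaE is active.
OrvJ is constitutively active in this strain.
No repressor is bound and OrvJ is active, so *kepX* is transcribed.
So KepX is produced and active.
With repressor KepX bound, *kosJ* is not transcribed.
So KosJ is not produced.
MoO₄²⁻ is present, so MibA is inactive.
Diaminopimelate is present, so FubQ is inactive.
With no repressor bound, *kulA* is transcribed.
So KulA is produced and active.
No repressor is bound and KulA is active, so *velZ* is transcribed.
So VelZ is produced and active.
Activator VelZ is present, so *qilU* is transcribed.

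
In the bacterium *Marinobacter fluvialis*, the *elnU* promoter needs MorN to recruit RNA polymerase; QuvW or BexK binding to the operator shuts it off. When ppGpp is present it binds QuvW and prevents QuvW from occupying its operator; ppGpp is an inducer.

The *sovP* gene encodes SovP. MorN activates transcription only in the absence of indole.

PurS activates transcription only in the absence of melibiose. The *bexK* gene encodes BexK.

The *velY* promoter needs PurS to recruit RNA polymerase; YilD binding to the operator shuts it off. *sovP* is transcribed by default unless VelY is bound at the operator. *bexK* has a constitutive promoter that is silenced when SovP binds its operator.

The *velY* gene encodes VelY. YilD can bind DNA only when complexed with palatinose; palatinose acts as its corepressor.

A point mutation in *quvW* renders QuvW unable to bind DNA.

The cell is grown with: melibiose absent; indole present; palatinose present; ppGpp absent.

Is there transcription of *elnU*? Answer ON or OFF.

QuvW is non-functional in this strain, so it has no effect.
Indole is present, so MorN is inactive.
Palatinose is present, so YilD is active.
Melibiose is absent, so PurS is active.
With repressor YilD bound, *velY* is not transcribed.
So VelY is not produced.
With no repressor bound, *sovP* is transcribed.
So SovP is produced and active.
With repressor SovP bound, *bexK* is not transcribed.
So BexK is not produced.
Required activator MorN is absent, so *elnU* is not transcribed.

OFF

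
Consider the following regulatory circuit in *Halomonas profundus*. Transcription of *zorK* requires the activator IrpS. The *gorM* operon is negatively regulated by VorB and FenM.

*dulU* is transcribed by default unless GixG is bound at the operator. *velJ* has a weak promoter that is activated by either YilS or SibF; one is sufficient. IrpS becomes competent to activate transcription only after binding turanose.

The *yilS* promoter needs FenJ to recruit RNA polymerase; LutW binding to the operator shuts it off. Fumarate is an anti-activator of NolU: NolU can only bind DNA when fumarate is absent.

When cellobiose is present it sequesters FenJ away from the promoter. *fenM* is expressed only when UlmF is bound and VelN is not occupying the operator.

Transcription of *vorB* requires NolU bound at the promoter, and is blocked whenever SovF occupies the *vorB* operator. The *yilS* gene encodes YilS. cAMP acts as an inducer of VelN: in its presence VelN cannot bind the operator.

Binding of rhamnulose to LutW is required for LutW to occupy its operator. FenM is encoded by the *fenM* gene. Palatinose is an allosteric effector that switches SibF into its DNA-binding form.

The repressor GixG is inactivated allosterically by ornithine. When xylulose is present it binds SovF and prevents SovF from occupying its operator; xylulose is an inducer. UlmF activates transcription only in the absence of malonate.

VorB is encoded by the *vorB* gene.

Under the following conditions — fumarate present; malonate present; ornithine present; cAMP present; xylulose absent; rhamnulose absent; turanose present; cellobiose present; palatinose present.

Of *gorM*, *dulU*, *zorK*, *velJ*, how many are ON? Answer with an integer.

4

Xylulose is absent, so SovF is active.
Fumarate is present, so NolU is inactive.
With repressor SovF bound, *vorB* is not transcribed.
So VorB is not produced.
cAMP is present, so VelN is inactive.
Malonate is present, so UlmF is inactive.
Required activator UlmF is absent, so *fenM* is not transcribed.
So FenM is not produced.
With no repressor bound, *gorM* is transcribed.
→ *gorM* is ON.
Ornithine is present, so GixG is inactive.
With no repressor bound, *dulU* is transcribed.
→ *dulU* is ON.
Turanose is present, so IrpS is active.
No repressor is bound and IrpS is active, so *zorK* is transcribed.
→ *zorK* is ON.
Rhamnulose is absent, so LutW is inactive.
Cellobiose is present, so FenJ is inactive.
Required activator FenJ is absent, so *yilS* is not transcribed.
So YilS is not produced.
Palatinose is present, so SibF is active.
Activator SibF is present, so *velJ* is transcribed.
→ *velJ* is ON.
4 of the 4 genes are transcribed.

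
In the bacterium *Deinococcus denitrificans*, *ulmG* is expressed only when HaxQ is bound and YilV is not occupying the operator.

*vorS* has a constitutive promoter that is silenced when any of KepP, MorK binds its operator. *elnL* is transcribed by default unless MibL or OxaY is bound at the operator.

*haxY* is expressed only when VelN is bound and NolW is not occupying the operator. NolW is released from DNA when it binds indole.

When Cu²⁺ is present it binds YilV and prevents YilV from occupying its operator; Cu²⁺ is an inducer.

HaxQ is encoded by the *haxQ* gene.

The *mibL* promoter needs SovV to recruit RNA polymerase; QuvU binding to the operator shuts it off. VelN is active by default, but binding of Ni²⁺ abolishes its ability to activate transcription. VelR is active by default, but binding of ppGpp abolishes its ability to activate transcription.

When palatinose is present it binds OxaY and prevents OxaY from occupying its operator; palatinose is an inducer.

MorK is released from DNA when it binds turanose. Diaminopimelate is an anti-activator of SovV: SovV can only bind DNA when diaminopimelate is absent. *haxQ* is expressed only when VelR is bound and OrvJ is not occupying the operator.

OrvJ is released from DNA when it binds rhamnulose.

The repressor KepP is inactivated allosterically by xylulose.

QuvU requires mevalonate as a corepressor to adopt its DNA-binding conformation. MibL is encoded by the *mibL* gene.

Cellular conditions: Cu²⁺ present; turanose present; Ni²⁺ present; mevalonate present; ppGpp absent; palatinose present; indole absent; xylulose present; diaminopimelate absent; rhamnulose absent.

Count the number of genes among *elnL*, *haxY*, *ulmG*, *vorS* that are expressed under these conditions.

2

Mevalonate is present, so QuvU is active.
Diaminopimelate is absent, so SovV is active.
With repressor QuvU bound, *mibL* is not transcribed.
So MibL is not produced.
Palatinose is present, so OxaY is inactive.
With no repressor bound, *elnL* is transcribed.
→ *elnL* is ON.
Indole is absent, so NolW is active.
Ni²⁺ is present, so VelN is inactive.
With repressor NolW bound, *haxY* is not transcribed.
→ *haxY* is OFF.
ppGpp is absent, so VelR is active.
Rhamnulose is absent, so OrvJ is active.
With repressor OrvJ bound, *haxQ* is not transcribed.
So HaxQ is not produced.
Cu²⁺ is present, so YilV is inactive.
Required activator HaxQ is absent, so *ulmG* is not transcribed.
→ *ulmG* is OFF.
Xylulose is present, so KepP is inactive.
Turanose is present, so MorK is inactive.
With no repressor bound, *vorS* is transcribed.
→ *vorS* is ON.
2 of the 4 genes are transcribed.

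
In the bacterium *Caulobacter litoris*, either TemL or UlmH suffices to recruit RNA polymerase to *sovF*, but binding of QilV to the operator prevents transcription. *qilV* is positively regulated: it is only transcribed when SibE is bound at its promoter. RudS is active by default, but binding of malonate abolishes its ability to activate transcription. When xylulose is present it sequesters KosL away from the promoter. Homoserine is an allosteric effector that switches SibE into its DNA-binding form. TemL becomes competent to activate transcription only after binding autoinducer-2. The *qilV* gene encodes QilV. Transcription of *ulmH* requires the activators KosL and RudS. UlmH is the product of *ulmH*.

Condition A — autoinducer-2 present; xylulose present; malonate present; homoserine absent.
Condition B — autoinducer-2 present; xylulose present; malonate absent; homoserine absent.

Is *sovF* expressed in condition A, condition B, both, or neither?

Condition A:
Autoinducer-2 is present, so TemL is active.
Xylulose is present, so KosL is inactive.
Malonate is present, so RudS is inactive.
Required activator KosL is absent, so *ulmH* is not transcribed.
So UlmH is not produced.
Homoserine is absent, so SibE is inactive.
Required activator SibE is absent, so *qilV* is not transcribed.
So QilV is not produced.
Activator TemL is present, so *sovF* is transcribed.
→ *sovF* is ON in A.
Condition B:
Autoinducer-2 is present, so TemL is active.
Xylulose is present, so KosL is inactive.
Malonate is absent, so RudS is active.
Required activator KosL is absent, so *ulmH* is not transcribed.
So UlmH is not produced.
Homoserine is absent, so SibE is inactive.
Required activator SibE is absent, so *qilV* is not transcribed.
So QilV is not produced.
Activator TemL is present, so *sovF* is transcribed.
→ *sovF* is ON in B.

both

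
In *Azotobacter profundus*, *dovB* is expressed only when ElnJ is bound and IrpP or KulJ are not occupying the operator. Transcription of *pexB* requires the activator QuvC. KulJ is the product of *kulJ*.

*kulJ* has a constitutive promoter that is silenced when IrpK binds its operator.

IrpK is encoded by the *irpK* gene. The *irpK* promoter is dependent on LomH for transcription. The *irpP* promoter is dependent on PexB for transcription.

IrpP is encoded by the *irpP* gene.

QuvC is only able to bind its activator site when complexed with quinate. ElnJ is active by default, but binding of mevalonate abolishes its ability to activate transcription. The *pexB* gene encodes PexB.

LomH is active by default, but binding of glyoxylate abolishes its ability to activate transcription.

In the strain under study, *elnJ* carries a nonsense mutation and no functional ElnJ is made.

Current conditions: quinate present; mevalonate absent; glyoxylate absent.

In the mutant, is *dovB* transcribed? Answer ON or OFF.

OFF

Quinate is present, so QuvC is active.
No repressor is bound and QuvC is active, so *pexB* is transcribed.
So PexB is produced and active.
No repressor is bound and PexB is active, so *irpP* is transcribed.
So IrpP is produced and active.
ElnJ is non-functional in this strain, so it has no effect.
Glyoxylate is absent, so LomH is active.
No repressor is bound and LomH is active, so *irpK* is transcribed.
So IrpK is produced and active.
With repressor IrpK bound, *kulJ* is not transcribed.
So KulJ is not produced.
With repressor IrpP bound, *dovB* is not transcribed.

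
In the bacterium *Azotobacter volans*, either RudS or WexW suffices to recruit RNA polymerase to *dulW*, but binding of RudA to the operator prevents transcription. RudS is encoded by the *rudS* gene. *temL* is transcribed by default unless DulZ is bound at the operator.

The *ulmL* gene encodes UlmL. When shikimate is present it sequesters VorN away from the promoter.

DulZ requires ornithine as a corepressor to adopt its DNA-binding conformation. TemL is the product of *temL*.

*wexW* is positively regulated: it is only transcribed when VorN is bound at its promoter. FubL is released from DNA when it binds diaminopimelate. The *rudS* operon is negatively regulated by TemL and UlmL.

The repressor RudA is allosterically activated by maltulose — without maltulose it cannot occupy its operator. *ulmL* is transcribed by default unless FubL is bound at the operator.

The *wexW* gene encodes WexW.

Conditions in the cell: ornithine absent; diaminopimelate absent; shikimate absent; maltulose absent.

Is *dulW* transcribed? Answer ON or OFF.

Ornithine is absent, so DulZ is inactive.
With no repressor bound, *temL* is transcribed.
So TemL is produced and active.
Diaminopimelate is absent, so FubL is active.
With repressor FubL bound, *ulmL* is not transcribed.
So UlmL is not produced.
With repressor TemL bound, *rudS* is not transcribed.
So RudS is not produced.
Maltulose is absent, so RudA is inactive.
Shikimate is absent, so VorN is active.
No repressor is bound and VorN is active, so *wexW* is transcribed.
So WexW is produced and active.
Activator WexW is present, so *dulW* is transcribed.

ON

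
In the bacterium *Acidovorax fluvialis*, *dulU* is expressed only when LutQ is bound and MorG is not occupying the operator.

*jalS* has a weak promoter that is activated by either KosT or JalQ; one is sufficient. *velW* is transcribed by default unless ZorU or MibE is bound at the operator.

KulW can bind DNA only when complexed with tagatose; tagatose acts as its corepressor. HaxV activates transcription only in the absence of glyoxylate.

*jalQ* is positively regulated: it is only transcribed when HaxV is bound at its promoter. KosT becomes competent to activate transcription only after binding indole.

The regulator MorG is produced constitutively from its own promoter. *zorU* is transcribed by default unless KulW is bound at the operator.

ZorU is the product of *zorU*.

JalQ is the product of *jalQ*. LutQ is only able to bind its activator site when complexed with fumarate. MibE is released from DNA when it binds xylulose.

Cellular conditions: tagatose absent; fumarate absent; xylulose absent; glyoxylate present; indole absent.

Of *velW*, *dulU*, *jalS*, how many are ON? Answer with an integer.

0

Tagatose is absent, so KulW is inactive.
With no repressor bound, *zorU* is transcribed.
So ZorU is produced and active.
Xylulose is absent, so MibE is active.
With repressor ZorU bound, *velW* is not transcribed.
→ *velW* is OFF.
Fumarate is absent, so LutQ is inactive.
MorG is produced constitutively and is active.
With repressor MorG bound, *dulU* is not transcribed.
→ *dulU* is OFF.
Indole is absent, so KosT is inactive.
Glyoxylate is present, so HaxV is inactive.
Required activator HaxV is absent, so *jalQ* is not transcribed.
So JalQ is not produced.
No activator is available at the *jalS* promoter, so *jalS* is not transcribed.
→ *jalS* is OFF.
0 of the 3 genes are transcribed.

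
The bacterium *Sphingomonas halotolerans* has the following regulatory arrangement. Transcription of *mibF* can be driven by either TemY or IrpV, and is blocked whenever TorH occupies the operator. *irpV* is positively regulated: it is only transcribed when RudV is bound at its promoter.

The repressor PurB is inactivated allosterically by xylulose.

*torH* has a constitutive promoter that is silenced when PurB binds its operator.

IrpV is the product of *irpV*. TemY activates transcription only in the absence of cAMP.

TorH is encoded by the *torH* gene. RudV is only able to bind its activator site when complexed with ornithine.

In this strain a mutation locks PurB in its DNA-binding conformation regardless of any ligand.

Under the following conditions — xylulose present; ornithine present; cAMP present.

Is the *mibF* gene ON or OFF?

ON

PurB is constitutively active in this strain.
With repressor PurB bound, *torH* is not transcribed.
So TorH is not produced.
cAMP is present, so TemY is inactive.
Ornithine is present, so RudV is active.
No repressor is bound and RudV is active, so *irpV* is transcribed.
So IrpV is produced and active.
Activator IrpV is present, so *mibF* is transcribed.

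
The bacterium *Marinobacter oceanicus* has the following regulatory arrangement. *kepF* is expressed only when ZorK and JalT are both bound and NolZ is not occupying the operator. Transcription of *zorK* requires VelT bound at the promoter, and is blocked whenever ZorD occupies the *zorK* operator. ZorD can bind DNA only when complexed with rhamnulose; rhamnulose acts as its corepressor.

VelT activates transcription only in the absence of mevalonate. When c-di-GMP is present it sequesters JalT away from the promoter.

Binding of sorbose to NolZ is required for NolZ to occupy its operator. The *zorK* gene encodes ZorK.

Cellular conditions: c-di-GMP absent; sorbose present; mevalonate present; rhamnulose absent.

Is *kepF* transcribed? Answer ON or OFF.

OFF

Rhamnulose is absent, so ZorD is inactive.
Mevalonate is present, so VelT is inactive.
Required activator VelT is absent, so *zorK* is not transcribed.
So ZorK is not produced.
c-di-GMP is absent, so JalT is active.
Sorbose is present, so NolZ is active.
With repressor NolZ bound, *kepF* is not transcribed.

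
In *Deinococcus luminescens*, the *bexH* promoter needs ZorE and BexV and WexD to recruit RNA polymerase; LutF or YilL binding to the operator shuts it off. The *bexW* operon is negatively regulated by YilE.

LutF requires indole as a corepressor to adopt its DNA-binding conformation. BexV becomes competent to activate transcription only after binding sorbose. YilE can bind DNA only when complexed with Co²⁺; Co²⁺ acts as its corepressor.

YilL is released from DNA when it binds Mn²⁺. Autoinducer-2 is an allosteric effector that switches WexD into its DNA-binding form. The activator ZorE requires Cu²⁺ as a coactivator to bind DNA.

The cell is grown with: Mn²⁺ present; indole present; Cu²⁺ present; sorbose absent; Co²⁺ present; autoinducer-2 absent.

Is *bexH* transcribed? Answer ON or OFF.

Indole is present, so LutF is active.
Mn²⁺ is present, so YilL is inactive.
Cu²⁺ is present, so ZorE is active.
Sorbose is absent, so BexV is inactive.
Autoinducer-2 is absent, so WexD is inactive.
With repressor LutF bound, *bexH* is not transcribed.

OFF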